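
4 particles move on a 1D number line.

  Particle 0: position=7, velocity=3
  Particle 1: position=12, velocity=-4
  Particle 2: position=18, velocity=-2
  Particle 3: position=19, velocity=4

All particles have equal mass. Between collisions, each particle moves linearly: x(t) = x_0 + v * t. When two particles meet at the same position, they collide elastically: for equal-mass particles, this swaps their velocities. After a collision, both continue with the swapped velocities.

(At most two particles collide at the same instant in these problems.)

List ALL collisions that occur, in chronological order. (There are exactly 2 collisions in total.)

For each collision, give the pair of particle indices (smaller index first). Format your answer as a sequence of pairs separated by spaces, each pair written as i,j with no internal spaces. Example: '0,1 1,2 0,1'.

Answer: 0,1 1,2

Derivation:
Collision at t=5/7: particles 0 and 1 swap velocities; positions: p0=64/7 p1=64/7 p2=116/7 p3=153/7; velocities now: v0=-4 v1=3 v2=-2 v3=4
Collision at t=11/5: particles 1 and 2 swap velocities; positions: p0=16/5 p1=68/5 p2=68/5 p3=139/5; velocities now: v0=-4 v1=-2 v2=3 v3=4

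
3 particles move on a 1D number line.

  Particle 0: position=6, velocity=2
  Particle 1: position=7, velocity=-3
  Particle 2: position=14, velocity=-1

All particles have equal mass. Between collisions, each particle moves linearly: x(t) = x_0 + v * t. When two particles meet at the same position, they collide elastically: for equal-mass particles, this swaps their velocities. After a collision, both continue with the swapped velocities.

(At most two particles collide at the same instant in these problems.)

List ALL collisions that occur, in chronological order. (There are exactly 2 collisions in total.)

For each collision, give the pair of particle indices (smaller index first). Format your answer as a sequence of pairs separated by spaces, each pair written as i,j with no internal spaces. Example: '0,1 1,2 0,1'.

Answer: 0,1 1,2

Derivation:
Collision at t=1/5: particles 0 and 1 swap velocities; positions: p0=32/5 p1=32/5 p2=69/5; velocities now: v0=-3 v1=2 v2=-1
Collision at t=8/3: particles 1 and 2 swap velocities; positions: p0=-1 p1=34/3 p2=34/3; velocities now: v0=-3 v1=-1 v2=2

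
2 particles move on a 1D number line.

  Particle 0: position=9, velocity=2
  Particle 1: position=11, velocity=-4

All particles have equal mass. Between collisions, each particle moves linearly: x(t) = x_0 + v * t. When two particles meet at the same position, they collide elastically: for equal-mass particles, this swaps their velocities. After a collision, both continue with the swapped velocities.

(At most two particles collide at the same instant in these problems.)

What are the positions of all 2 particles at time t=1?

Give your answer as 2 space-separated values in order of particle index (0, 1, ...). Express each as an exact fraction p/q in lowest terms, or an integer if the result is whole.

Collision at t=1/3: particles 0 and 1 swap velocities; positions: p0=29/3 p1=29/3; velocities now: v0=-4 v1=2
Advance to t=1 (no further collisions before then); velocities: v0=-4 v1=2; positions = 7 11

Answer: 7 11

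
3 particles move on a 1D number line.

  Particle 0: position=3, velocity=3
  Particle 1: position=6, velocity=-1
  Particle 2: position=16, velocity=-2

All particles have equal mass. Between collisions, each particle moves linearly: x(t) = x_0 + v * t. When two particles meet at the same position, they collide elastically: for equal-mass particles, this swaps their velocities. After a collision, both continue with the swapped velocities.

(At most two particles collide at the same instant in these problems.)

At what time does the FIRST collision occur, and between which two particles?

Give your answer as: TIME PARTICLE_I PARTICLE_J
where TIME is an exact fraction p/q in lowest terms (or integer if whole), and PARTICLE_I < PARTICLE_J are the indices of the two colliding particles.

Pair (0,1): pos 3,6 vel 3,-1 -> gap=3, closing at 4/unit, collide at t=3/4
Pair (1,2): pos 6,16 vel -1,-2 -> gap=10, closing at 1/unit, collide at t=10
Earliest collision: t=3/4 between 0 and 1

Answer: 3/4 0 1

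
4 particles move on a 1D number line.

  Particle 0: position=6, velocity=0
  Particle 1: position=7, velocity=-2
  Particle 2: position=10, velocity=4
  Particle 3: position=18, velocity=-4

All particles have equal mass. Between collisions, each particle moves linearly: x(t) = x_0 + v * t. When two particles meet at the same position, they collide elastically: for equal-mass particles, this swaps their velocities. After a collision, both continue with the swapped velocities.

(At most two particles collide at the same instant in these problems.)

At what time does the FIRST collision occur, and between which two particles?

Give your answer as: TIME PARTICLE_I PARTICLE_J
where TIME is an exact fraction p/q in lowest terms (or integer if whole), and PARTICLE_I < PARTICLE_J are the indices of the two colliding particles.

Answer: 1/2 0 1

Derivation:
Pair (0,1): pos 6,7 vel 0,-2 -> gap=1, closing at 2/unit, collide at t=1/2
Pair (1,2): pos 7,10 vel -2,4 -> not approaching (rel speed -6 <= 0)
Pair (2,3): pos 10,18 vel 4,-4 -> gap=8, closing at 8/unit, collide at t=1
Earliest collision: t=1/2 between 0 and 1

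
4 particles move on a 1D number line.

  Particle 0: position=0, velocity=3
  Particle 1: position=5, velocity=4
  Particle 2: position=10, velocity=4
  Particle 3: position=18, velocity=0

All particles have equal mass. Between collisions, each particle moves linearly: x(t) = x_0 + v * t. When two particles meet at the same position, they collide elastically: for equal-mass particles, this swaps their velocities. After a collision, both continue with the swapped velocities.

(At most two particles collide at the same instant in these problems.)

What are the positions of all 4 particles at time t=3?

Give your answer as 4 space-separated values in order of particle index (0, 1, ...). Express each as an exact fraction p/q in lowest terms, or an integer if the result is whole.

Collision at t=2: particles 2 and 3 swap velocities; positions: p0=6 p1=13 p2=18 p3=18; velocities now: v0=3 v1=4 v2=0 v3=4
Advance to t=3 (no further collisions before then); velocities: v0=3 v1=4 v2=0 v3=4; positions = 9 17 18 22

Answer: 9 17 18 22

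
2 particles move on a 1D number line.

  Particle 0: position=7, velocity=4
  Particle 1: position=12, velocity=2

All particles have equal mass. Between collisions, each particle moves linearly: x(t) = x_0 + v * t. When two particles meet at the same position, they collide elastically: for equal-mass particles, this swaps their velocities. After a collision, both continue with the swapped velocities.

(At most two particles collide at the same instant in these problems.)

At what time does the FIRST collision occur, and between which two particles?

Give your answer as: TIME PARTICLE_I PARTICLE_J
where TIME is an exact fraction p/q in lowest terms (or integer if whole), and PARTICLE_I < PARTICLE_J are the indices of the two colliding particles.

Answer: 5/2 0 1

Derivation:
Pair (0,1): pos 7,12 vel 4,2 -> gap=5, closing at 2/unit, collide at t=5/2
Earliest collision: t=5/2 between 0 and 1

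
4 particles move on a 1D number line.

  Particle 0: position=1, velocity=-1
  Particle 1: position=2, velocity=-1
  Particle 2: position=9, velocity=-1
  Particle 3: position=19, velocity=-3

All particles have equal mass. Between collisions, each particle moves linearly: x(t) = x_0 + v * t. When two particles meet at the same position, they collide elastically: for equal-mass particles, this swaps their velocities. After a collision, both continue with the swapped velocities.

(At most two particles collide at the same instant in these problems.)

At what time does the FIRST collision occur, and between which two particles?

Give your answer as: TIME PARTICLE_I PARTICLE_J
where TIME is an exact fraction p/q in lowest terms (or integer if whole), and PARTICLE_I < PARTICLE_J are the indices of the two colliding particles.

Pair (0,1): pos 1,2 vel -1,-1 -> not approaching (rel speed 0 <= 0)
Pair (1,2): pos 2,9 vel -1,-1 -> not approaching (rel speed 0 <= 0)
Pair (2,3): pos 9,19 vel -1,-3 -> gap=10, closing at 2/unit, collide at t=5
Earliest collision: t=5 between 2 and 3

Answer: 5 2 3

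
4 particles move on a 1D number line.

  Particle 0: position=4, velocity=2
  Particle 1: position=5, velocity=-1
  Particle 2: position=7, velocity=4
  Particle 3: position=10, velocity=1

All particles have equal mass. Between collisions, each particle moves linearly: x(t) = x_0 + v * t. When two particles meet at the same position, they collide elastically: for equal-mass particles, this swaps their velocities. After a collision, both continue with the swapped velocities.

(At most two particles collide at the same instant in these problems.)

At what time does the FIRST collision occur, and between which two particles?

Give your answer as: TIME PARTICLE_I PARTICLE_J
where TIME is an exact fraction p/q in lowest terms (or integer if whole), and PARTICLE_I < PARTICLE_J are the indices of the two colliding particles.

Answer: 1/3 0 1

Derivation:
Pair (0,1): pos 4,5 vel 2,-1 -> gap=1, closing at 3/unit, collide at t=1/3
Pair (1,2): pos 5,7 vel -1,4 -> not approaching (rel speed -5 <= 0)
Pair (2,3): pos 7,10 vel 4,1 -> gap=3, closing at 3/unit, collide at t=1
Earliest collision: t=1/3 between 0 and 1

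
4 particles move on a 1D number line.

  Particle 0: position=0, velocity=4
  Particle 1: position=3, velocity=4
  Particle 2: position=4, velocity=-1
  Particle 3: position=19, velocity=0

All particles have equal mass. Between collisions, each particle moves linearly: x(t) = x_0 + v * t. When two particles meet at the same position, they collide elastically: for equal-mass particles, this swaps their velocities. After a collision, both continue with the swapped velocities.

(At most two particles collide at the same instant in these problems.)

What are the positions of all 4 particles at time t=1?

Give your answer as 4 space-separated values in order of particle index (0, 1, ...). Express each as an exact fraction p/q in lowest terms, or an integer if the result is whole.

Answer: 3 4 7 19

Derivation:
Collision at t=1/5: particles 1 and 2 swap velocities; positions: p0=4/5 p1=19/5 p2=19/5 p3=19; velocities now: v0=4 v1=-1 v2=4 v3=0
Collision at t=4/5: particles 0 and 1 swap velocities; positions: p0=16/5 p1=16/5 p2=31/5 p3=19; velocities now: v0=-1 v1=4 v2=4 v3=0
Advance to t=1 (no further collisions before then); velocities: v0=-1 v1=4 v2=4 v3=0; positions = 3 4 7 19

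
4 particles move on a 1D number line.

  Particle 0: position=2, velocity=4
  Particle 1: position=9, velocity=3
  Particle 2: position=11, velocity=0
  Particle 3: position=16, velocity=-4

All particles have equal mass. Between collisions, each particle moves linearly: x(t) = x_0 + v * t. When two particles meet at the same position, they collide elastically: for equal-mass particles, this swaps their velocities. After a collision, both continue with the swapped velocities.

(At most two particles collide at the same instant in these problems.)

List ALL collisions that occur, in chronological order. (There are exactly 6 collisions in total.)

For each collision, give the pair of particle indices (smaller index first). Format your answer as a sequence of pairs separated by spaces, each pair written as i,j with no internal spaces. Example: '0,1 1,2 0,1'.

Answer: 1,2 2,3 1,2 0,1 1,2 2,3

Derivation:
Collision at t=2/3: particles 1 and 2 swap velocities; positions: p0=14/3 p1=11 p2=11 p3=40/3; velocities now: v0=4 v1=0 v2=3 v3=-4
Collision at t=1: particles 2 and 3 swap velocities; positions: p0=6 p1=11 p2=12 p3=12; velocities now: v0=4 v1=0 v2=-4 v3=3
Collision at t=5/4: particles 1 and 2 swap velocities; positions: p0=7 p1=11 p2=11 p3=51/4; velocities now: v0=4 v1=-4 v2=0 v3=3
Collision at t=7/4: particles 0 and 1 swap velocities; positions: p0=9 p1=9 p2=11 p3=57/4; velocities now: v0=-4 v1=4 v2=0 v3=3
Collision at t=9/4: particles 1 and 2 swap velocities; positions: p0=7 p1=11 p2=11 p3=63/4; velocities now: v0=-4 v1=0 v2=4 v3=3
Collision at t=7: particles 2 and 3 swap velocities; positions: p0=-12 p1=11 p2=30 p3=30; velocities now: v0=-4 v1=0 v2=3 v3=4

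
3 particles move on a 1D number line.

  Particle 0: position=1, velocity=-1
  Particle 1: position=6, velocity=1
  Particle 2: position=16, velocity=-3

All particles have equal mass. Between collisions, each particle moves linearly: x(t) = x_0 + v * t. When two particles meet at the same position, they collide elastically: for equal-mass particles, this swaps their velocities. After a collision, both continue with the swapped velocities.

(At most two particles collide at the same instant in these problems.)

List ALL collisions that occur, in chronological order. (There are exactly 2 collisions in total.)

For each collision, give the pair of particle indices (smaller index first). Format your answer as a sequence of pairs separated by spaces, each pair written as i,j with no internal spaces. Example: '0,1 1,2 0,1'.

Answer: 1,2 0,1

Derivation:
Collision at t=5/2: particles 1 and 2 swap velocities; positions: p0=-3/2 p1=17/2 p2=17/2; velocities now: v0=-1 v1=-3 v2=1
Collision at t=15/2: particles 0 and 1 swap velocities; positions: p0=-13/2 p1=-13/2 p2=27/2; velocities now: v0=-3 v1=-1 v2=1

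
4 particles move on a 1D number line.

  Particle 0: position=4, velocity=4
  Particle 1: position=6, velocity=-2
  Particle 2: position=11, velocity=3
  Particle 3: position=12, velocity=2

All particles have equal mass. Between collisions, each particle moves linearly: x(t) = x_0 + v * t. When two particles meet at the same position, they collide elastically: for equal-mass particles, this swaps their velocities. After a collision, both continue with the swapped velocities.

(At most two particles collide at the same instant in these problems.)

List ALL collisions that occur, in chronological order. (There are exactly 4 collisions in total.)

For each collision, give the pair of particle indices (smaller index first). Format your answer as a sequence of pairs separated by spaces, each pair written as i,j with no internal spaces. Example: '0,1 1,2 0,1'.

Answer: 0,1 2,3 1,2 2,3

Derivation:
Collision at t=1/3: particles 0 and 1 swap velocities; positions: p0=16/3 p1=16/3 p2=12 p3=38/3; velocities now: v0=-2 v1=4 v2=3 v3=2
Collision at t=1: particles 2 and 3 swap velocities; positions: p0=4 p1=8 p2=14 p3=14; velocities now: v0=-2 v1=4 v2=2 v3=3
Collision at t=4: particles 1 and 2 swap velocities; positions: p0=-2 p1=20 p2=20 p3=23; velocities now: v0=-2 v1=2 v2=4 v3=3
Collision at t=7: particles 2 and 3 swap velocities; positions: p0=-8 p1=26 p2=32 p3=32; velocities now: v0=-2 v1=2 v2=3 v3=4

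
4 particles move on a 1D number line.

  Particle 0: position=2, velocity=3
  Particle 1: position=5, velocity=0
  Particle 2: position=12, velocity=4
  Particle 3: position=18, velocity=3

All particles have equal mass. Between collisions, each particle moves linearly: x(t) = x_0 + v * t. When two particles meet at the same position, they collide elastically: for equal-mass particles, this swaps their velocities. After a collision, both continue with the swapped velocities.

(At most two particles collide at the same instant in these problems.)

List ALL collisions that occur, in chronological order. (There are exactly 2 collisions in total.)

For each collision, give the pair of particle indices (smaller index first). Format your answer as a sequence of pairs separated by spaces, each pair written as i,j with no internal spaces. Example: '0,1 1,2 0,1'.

Collision at t=1: particles 0 and 1 swap velocities; positions: p0=5 p1=5 p2=16 p3=21; velocities now: v0=0 v1=3 v2=4 v3=3
Collision at t=6: particles 2 and 3 swap velocities; positions: p0=5 p1=20 p2=36 p3=36; velocities now: v0=0 v1=3 v2=3 v3=4

Answer: 0,1 2,3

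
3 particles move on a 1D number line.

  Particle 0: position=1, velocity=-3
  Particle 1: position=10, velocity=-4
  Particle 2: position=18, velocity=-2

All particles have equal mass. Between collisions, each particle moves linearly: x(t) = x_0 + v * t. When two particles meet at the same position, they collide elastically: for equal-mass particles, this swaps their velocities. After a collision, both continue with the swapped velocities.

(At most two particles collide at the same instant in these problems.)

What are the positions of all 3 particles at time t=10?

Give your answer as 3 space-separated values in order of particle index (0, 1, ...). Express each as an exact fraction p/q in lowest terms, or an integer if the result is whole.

Answer: -30 -29 -2

Derivation:
Collision at t=9: particles 0 and 1 swap velocities; positions: p0=-26 p1=-26 p2=0; velocities now: v0=-4 v1=-3 v2=-2
Advance to t=10 (no further collisions before then); velocities: v0=-4 v1=-3 v2=-2; positions = -30 -29 -2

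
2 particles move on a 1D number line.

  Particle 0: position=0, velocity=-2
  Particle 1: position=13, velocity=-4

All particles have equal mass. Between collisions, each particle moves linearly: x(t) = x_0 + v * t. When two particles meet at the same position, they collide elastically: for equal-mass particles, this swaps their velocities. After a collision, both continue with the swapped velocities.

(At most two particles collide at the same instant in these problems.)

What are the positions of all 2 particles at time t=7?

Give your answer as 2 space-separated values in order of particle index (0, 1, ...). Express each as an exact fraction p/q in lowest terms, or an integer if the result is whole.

Answer: -15 -14

Derivation:
Collision at t=13/2: particles 0 and 1 swap velocities; positions: p0=-13 p1=-13; velocities now: v0=-4 v1=-2
Advance to t=7 (no further collisions before then); velocities: v0=-4 v1=-2; positions = -15 -14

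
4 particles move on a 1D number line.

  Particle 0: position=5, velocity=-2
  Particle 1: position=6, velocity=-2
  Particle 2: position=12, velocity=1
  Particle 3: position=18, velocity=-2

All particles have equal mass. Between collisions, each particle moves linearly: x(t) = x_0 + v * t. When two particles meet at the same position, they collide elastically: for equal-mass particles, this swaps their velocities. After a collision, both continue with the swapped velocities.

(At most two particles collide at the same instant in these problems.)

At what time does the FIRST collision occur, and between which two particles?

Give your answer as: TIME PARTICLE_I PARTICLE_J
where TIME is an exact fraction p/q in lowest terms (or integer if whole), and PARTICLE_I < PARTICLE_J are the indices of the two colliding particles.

Answer: 2 2 3

Derivation:
Pair (0,1): pos 5,6 vel -2,-2 -> not approaching (rel speed 0 <= 0)
Pair (1,2): pos 6,12 vel -2,1 -> not approaching (rel speed -3 <= 0)
Pair (2,3): pos 12,18 vel 1,-2 -> gap=6, closing at 3/unit, collide at t=2
Earliest collision: t=2 between 2 and 3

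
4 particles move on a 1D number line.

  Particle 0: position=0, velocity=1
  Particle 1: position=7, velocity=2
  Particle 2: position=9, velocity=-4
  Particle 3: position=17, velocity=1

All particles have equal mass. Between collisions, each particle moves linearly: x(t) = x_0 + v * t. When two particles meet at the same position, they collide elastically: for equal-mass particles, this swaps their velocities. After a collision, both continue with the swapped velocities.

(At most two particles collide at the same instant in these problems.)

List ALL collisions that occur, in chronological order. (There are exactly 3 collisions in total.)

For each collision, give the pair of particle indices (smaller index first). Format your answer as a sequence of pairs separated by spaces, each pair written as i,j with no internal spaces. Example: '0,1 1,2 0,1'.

Answer: 1,2 0,1 2,3

Derivation:
Collision at t=1/3: particles 1 and 2 swap velocities; positions: p0=1/3 p1=23/3 p2=23/3 p3=52/3; velocities now: v0=1 v1=-4 v2=2 v3=1
Collision at t=9/5: particles 0 and 1 swap velocities; positions: p0=9/5 p1=9/5 p2=53/5 p3=94/5; velocities now: v0=-4 v1=1 v2=2 v3=1
Collision at t=10: particles 2 and 3 swap velocities; positions: p0=-31 p1=10 p2=27 p3=27; velocities now: v0=-4 v1=1 v2=1 v3=2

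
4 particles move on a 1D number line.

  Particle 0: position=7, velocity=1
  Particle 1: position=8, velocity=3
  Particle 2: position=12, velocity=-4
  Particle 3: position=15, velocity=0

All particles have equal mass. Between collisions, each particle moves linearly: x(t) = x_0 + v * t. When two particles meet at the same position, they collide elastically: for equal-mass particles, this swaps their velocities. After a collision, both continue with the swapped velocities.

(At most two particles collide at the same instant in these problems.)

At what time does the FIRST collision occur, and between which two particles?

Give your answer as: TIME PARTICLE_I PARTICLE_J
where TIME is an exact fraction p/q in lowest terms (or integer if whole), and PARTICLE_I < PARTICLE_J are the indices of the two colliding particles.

Pair (0,1): pos 7,8 vel 1,3 -> not approaching (rel speed -2 <= 0)
Pair (1,2): pos 8,12 vel 3,-4 -> gap=4, closing at 7/unit, collide at t=4/7
Pair (2,3): pos 12,15 vel -4,0 -> not approaching (rel speed -4 <= 0)
Earliest collision: t=4/7 between 1 and 2

Answer: 4/7 1 2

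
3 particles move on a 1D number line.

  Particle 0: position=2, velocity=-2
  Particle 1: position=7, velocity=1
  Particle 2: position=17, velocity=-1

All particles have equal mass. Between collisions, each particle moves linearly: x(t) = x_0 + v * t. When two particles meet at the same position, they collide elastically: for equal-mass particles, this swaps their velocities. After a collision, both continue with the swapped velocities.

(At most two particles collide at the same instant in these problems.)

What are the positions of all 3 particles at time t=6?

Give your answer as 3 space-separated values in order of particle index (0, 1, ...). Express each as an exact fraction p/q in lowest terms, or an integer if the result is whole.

Answer: -10 11 13

Derivation:
Collision at t=5: particles 1 and 2 swap velocities; positions: p0=-8 p1=12 p2=12; velocities now: v0=-2 v1=-1 v2=1
Advance to t=6 (no further collisions before then); velocities: v0=-2 v1=-1 v2=1; positions = -10 11 13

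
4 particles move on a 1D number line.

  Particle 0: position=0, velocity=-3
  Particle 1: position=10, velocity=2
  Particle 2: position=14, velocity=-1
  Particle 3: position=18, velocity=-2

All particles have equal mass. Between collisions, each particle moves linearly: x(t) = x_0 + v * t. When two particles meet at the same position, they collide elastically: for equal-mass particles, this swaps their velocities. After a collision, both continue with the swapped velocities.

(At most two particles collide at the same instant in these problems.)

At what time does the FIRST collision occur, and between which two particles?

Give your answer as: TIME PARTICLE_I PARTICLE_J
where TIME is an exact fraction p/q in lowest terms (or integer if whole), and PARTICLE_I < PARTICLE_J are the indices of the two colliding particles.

Pair (0,1): pos 0,10 vel -3,2 -> not approaching (rel speed -5 <= 0)
Pair (1,2): pos 10,14 vel 2,-1 -> gap=4, closing at 3/unit, collide at t=4/3
Pair (2,3): pos 14,18 vel -1,-2 -> gap=4, closing at 1/unit, collide at t=4
Earliest collision: t=4/3 between 1 and 2

Answer: 4/3 1 2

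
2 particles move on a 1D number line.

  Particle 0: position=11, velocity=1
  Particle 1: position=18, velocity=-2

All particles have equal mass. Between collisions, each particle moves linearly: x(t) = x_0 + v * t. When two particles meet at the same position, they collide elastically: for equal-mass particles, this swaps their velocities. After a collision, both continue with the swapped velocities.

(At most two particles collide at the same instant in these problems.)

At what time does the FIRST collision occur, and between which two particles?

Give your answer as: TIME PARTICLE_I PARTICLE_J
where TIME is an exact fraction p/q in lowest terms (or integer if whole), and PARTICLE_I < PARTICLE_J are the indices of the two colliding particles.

Pair (0,1): pos 11,18 vel 1,-2 -> gap=7, closing at 3/unit, collide at t=7/3
Earliest collision: t=7/3 between 0 and 1

Answer: 7/3 0 1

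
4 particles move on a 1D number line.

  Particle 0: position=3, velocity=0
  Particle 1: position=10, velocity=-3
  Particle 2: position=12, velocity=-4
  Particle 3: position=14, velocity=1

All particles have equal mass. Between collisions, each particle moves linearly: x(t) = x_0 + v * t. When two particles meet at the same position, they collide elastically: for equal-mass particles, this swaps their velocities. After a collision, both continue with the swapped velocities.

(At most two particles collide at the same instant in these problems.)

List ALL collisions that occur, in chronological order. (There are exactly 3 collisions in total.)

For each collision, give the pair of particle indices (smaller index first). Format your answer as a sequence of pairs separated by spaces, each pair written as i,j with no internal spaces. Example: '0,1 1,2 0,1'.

Collision at t=2: particles 1 and 2 swap velocities; positions: p0=3 p1=4 p2=4 p3=16; velocities now: v0=0 v1=-4 v2=-3 v3=1
Collision at t=9/4: particles 0 and 1 swap velocities; positions: p0=3 p1=3 p2=13/4 p3=65/4; velocities now: v0=-4 v1=0 v2=-3 v3=1
Collision at t=7/3: particles 1 and 2 swap velocities; positions: p0=8/3 p1=3 p2=3 p3=49/3; velocities now: v0=-4 v1=-3 v2=0 v3=1

Answer: 1,2 0,1 1,2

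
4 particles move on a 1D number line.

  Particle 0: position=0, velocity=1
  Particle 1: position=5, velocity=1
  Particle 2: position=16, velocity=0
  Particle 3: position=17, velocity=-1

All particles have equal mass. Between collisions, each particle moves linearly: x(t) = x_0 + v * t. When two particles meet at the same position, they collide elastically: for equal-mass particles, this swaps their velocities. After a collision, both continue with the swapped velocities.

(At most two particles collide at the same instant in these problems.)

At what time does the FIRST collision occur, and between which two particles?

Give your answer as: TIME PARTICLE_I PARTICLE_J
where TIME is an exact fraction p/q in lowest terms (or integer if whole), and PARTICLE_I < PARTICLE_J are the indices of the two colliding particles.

Pair (0,1): pos 0,5 vel 1,1 -> not approaching (rel speed 0 <= 0)
Pair (1,2): pos 5,16 vel 1,0 -> gap=11, closing at 1/unit, collide at t=11
Pair (2,3): pos 16,17 vel 0,-1 -> gap=1, closing at 1/unit, collide at t=1
Earliest collision: t=1 between 2 and 3

Answer: 1 2 3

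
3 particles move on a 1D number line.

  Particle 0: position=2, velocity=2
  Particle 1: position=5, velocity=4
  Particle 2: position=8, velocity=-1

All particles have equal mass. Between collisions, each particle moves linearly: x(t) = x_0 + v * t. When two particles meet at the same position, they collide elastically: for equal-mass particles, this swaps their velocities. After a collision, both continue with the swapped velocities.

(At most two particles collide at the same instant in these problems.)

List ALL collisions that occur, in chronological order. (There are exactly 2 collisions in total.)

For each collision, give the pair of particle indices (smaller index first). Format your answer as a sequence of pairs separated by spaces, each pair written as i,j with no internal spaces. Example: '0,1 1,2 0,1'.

Collision at t=3/5: particles 1 and 2 swap velocities; positions: p0=16/5 p1=37/5 p2=37/5; velocities now: v0=2 v1=-1 v2=4
Collision at t=2: particles 0 and 1 swap velocities; positions: p0=6 p1=6 p2=13; velocities now: v0=-1 v1=2 v2=4

Answer: 1,2 0,1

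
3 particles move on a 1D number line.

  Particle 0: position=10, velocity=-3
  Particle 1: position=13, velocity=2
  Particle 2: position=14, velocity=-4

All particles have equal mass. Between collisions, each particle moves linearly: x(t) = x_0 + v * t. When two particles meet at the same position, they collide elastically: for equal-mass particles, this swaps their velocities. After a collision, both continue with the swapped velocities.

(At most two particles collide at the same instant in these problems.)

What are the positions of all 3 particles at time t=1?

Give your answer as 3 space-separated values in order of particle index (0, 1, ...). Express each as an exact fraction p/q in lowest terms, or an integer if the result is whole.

Collision at t=1/6: particles 1 and 2 swap velocities; positions: p0=19/2 p1=40/3 p2=40/3; velocities now: v0=-3 v1=-4 v2=2
Advance to t=1 (no further collisions before then); velocities: v0=-3 v1=-4 v2=2; positions = 7 10 15

Answer: 7 10 15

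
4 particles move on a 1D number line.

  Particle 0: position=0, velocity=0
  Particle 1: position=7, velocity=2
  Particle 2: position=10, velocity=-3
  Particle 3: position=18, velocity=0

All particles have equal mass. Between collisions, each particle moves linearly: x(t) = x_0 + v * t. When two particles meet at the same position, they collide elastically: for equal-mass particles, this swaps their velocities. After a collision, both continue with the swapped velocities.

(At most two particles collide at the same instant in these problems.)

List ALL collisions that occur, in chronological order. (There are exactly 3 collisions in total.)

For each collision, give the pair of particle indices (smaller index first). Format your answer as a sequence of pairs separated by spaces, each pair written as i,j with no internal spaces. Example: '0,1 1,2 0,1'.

Answer: 1,2 0,1 2,3

Derivation:
Collision at t=3/5: particles 1 and 2 swap velocities; positions: p0=0 p1=41/5 p2=41/5 p3=18; velocities now: v0=0 v1=-3 v2=2 v3=0
Collision at t=10/3: particles 0 and 1 swap velocities; positions: p0=0 p1=0 p2=41/3 p3=18; velocities now: v0=-3 v1=0 v2=2 v3=0
Collision at t=11/2: particles 2 and 3 swap velocities; positions: p0=-13/2 p1=0 p2=18 p3=18; velocities now: v0=-3 v1=0 v2=0 v3=2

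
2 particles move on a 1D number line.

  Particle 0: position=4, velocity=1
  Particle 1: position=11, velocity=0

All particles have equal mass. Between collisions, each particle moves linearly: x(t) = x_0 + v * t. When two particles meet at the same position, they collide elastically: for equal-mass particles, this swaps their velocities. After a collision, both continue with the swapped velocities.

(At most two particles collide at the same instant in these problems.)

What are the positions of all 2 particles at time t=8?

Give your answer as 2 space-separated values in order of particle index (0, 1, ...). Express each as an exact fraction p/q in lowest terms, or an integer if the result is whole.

Answer: 11 12

Derivation:
Collision at t=7: particles 0 and 1 swap velocities; positions: p0=11 p1=11; velocities now: v0=0 v1=1
Advance to t=8 (no further collisions before then); velocities: v0=0 v1=1; positions = 11 12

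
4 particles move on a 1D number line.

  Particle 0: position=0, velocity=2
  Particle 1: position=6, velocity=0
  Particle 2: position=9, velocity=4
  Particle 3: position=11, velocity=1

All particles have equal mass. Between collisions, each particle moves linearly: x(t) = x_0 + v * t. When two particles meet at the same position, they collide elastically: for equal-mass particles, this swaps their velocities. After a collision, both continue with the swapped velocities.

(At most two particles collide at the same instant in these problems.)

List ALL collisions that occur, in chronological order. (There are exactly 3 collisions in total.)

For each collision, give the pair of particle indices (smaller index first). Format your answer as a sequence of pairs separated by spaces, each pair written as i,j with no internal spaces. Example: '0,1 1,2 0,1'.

Answer: 2,3 0,1 1,2

Derivation:
Collision at t=2/3: particles 2 and 3 swap velocities; positions: p0=4/3 p1=6 p2=35/3 p3=35/3; velocities now: v0=2 v1=0 v2=1 v3=4
Collision at t=3: particles 0 and 1 swap velocities; positions: p0=6 p1=6 p2=14 p3=21; velocities now: v0=0 v1=2 v2=1 v3=4
Collision at t=11: particles 1 and 2 swap velocities; positions: p0=6 p1=22 p2=22 p3=53; velocities now: v0=0 v1=1 v2=2 v3=4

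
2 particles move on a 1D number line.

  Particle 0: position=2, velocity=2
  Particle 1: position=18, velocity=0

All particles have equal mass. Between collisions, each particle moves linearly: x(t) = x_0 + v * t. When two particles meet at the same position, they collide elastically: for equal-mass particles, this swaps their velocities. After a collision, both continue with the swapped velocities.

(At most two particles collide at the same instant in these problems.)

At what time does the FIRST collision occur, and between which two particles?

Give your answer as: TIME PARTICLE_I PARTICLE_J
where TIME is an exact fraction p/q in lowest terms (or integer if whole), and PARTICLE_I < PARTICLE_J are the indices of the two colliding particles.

Pair (0,1): pos 2,18 vel 2,0 -> gap=16, closing at 2/unit, collide at t=8
Earliest collision: t=8 between 0 and 1

Answer: 8 0 1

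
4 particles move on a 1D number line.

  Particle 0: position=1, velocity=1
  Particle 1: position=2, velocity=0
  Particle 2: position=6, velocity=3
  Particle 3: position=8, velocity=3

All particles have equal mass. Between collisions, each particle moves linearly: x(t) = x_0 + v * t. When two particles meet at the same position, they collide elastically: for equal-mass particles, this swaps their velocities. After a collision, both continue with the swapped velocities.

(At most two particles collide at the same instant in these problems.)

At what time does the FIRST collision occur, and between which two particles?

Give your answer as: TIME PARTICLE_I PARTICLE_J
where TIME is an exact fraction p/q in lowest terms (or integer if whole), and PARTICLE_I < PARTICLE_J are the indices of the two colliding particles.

Answer: 1 0 1

Derivation:
Pair (0,1): pos 1,2 vel 1,0 -> gap=1, closing at 1/unit, collide at t=1
Pair (1,2): pos 2,6 vel 0,3 -> not approaching (rel speed -3 <= 0)
Pair (2,3): pos 6,8 vel 3,3 -> not approaching (rel speed 0 <= 0)
Earliest collision: t=1 between 0 and 1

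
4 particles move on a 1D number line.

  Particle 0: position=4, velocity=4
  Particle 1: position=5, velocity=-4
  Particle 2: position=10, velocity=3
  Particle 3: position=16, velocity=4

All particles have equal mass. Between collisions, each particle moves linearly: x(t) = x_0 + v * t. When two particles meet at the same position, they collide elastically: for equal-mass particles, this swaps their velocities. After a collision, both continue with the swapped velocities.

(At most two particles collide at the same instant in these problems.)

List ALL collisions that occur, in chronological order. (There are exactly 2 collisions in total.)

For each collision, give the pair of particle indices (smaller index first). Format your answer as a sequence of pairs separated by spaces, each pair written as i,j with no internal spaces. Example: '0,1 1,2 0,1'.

Collision at t=1/8: particles 0 and 1 swap velocities; positions: p0=9/2 p1=9/2 p2=83/8 p3=33/2; velocities now: v0=-4 v1=4 v2=3 v3=4
Collision at t=6: particles 1 and 2 swap velocities; positions: p0=-19 p1=28 p2=28 p3=40; velocities now: v0=-4 v1=3 v2=4 v3=4

Answer: 0,1 1,2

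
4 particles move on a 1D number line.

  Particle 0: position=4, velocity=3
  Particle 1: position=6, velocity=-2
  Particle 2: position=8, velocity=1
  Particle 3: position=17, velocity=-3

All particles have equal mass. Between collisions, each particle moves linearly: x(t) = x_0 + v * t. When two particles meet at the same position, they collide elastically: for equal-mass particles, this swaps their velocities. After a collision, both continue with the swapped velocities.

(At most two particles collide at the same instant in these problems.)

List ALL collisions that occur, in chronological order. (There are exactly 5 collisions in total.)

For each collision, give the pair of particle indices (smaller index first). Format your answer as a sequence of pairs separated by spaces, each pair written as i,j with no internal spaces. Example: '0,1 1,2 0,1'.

Collision at t=2/5: particles 0 and 1 swap velocities; positions: p0=26/5 p1=26/5 p2=42/5 p3=79/5; velocities now: v0=-2 v1=3 v2=1 v3=-3
Collision at t=2: particles 1 and 2 swap velocities; positions: p0=2 p1=10 p2=10 p3=11; velocities now: v0=-2 v1=1 v2=3 v3=-3
Collision at t=13/6: particles 2 and 3 swap velocities; positions: p0=5/3 p1=61/6 p2=21/2 p3=21/2; velocities now: v0=-2 v1=1 v2=-3 v3=3
Collision at t=9/4: particles 1 and 2 swap velocities; positions: p0=3/2 p1=41/4 p2=41/4 p3=43/4; velocities now: v0=-2 v1=-3 v2=1 v3=3
Collision at t=11: particles 0 and 1 swap velocities; positions: p0=-16 p1=-16 p2=19 p3=37; velocities now: v0=-3 v1=-2 v2=1 v3=3

Answer: 0,1 1,2 2,3 1,2 0,1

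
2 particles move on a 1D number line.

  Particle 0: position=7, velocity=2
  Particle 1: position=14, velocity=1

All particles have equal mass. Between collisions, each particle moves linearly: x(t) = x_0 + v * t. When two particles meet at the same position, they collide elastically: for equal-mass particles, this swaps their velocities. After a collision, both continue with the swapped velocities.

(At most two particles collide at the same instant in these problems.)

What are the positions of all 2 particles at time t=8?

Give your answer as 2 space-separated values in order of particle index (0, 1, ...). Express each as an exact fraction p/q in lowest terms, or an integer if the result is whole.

Answer: 22 23

Derivation:
Collision at t=7: particles 0 and 1 swap velocities; positions: p0=21 p1=21; velocities now: v0=1 v1=2
Advance to t=8 (no further collisions before then); velocities: v0=1 v1=2; positions = 22 23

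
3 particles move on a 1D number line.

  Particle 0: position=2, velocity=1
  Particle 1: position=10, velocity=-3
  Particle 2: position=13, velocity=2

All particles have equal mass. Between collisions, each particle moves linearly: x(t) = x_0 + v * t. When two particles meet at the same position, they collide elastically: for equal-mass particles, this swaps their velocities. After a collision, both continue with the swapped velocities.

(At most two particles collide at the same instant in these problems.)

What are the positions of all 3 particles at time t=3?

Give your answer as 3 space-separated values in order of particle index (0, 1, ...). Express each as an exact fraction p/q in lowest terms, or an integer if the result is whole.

Collision at t=2: particles 0 and 1 swap velocities; positions: p0=4 p1=4 p2=17; velocities now: v0=-3 v1=1 v2=2
Advance to t=3 (no further collisions before then); velocities: v0=-3 v1=1 v2=2; positions = 1 5 19

Answer: 1 5 19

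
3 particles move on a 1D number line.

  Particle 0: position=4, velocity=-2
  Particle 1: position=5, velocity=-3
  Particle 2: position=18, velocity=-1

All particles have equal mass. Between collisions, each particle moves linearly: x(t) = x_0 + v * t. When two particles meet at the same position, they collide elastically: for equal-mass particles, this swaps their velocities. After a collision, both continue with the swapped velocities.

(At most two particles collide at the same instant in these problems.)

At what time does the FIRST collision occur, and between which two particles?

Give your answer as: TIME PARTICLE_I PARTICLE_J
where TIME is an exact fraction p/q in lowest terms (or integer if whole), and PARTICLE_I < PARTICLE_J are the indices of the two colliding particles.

Answer: 1 0 1

Derivation:
Pair (0,1): pos 4,5 vel -2,-3 -> gap=1, closing at 1/unit, collide at t=1
Pair (1,2): pos 5,18 vel -3,-1 -> not approaching (rel speed -2 <= 0)
Earliest collision: t=1 between 0 and 1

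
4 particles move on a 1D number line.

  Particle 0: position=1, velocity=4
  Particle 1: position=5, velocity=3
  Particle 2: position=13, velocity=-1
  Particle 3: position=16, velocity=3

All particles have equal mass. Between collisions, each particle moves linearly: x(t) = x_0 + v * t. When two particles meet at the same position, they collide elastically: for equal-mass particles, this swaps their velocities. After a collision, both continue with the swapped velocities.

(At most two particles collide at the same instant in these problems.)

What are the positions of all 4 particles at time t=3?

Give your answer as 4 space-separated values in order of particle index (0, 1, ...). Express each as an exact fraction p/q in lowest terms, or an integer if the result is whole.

Collision at t=2: particles 1 and 2 swap velocities; positions: p0=9 p1=11 p2=11 p3=22; velocities now: v0=4 v1=-1 v2=3 v3=3
Collision at t=12/5: particles 0 and 1 swap velocities; positions: p0=53/5 p1=53/5 p2=61/5 p3=116/5; velocities now: v0=-1 v1=4 v2=3 v3=3
Advance to t=3 (no further collisions before then); velocities: v0=-1 v1=4 v2=3 v3=3; positions = 10 13 14 25

Answer: 10 13 14 25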